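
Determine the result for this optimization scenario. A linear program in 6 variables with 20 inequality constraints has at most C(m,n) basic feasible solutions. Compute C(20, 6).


Each vertex corresponds to some choice of n active constraints out of m, so the number of vertices is at most C(m, n) = m! / (n!(m-n)!).
m = 20, n = 6
Numerator: 20 * 19 * 18 * 17 * 16 * 15
Denominator: 6! = 720
C(20, 6) = 38760


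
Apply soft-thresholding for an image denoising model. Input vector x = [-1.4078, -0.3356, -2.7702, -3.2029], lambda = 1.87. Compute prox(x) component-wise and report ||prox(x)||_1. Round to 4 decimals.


Soft-thresholding with lambda = 1.87:
prox(-1.4078) = sign(-1.4078)*max(|-1.4078| - 1.87, 0) = 0.0
prox(-0.3356) = sign(-0.3356)*max(|-0.3356| - 1.87, 0) = 0.0
prox(-2.7702) = sign(-2.7702)*max(|-2.7702| - 1.87, 0) = -0.9002
prox(-3.2029) = sign(-3.2029)*max(|-3.2029| - 1.87, 0) = -1.3329
prox(x) = [0.0, 0.0, -0.9002, -1.3329]
||prox(x)||_1 = 0.0 + 0.0 + 0.9002 + 1.3329 = 2.2331


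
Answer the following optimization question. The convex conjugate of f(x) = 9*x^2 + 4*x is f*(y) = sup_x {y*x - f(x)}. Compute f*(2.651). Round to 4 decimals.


f*(y) = sup_x {y*x - a*x^2 - b*x} = sup_x {(y-b)*x - a*x^2}
FOC: (y - b) - 2a*x = 0 => x* = (y - b)/(2a)
x* = (2.651 - 4)/(2*9) = -0.0749
f*(2.651) = (y-b)^2/(4a) = (2.651 - 4)^2/(4*9)
= 1.8198/36 = 0.0506


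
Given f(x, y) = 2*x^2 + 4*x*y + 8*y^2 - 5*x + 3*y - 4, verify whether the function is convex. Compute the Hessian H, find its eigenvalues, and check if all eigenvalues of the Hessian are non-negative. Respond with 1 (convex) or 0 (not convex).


The Hessian of f(x,y) = 2*x^2 + 4*x*y + 8*y^2 - 5*x + 3*y - 4 is:
H = [[4, 4], [4, 16]]
Trace = 4 + 16 = 20
Determinant = 4*16 - (4)^2 = 48
Discriminant = (20)^2 - 4*48 = 208.0
Eigenvalues: lambda_1 = 2.7889, lambda_2 = 17.2111
The function is convex.

1


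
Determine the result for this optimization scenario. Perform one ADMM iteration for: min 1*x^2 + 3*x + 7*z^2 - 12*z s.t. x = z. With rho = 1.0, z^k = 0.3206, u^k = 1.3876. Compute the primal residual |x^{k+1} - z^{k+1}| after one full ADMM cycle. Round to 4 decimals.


ADMM iteration with rho = 1.0, z^k = 0.3206, u^k = 1.3876
Step 1: x-update.
Minimize 1*x^2 + 3*x + (1.0/2)*(x - 0.3206 + 1.3876)^2
FOC: (2*1 + 1.0)*x = -3 + 1.0*(0.3206 - 1.3876)
x^{k+1} = -1.3557
Step 2: z-update.
Minimize 7*z^2 - 12*z + (1.0/2)*(-1.3557 - z + 1.3876)^2
FOC: (2*7 + 1.0)*z = 12 + 1.0*(-1.3557 + 1.3876)
z^{k+1} = 0.8021
Step 3: u-update.
u^{k+1} = 1.3876 - 1.3557 - 0.8021 = -0.7702
Step 4: Primal residual = |-1.3557 - 0.8021| = 2.1578


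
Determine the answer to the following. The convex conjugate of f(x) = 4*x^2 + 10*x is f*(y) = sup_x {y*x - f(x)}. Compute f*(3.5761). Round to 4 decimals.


f*(y) = sup_x {y*x - a*x^2 - b*x} = sup_x {(y-b)*x - a*x^2}
FOC: (y - b) - 2a*x = 0 => x* = (y - b)/(2a)
x* = (3.5761 - 10)/(2*4) = -0.803
f*(3.5761) = (y-b)^2/(4a) = (3.5761 - 10)^2/(4*4)
= 41.2665/16 = 2.5792


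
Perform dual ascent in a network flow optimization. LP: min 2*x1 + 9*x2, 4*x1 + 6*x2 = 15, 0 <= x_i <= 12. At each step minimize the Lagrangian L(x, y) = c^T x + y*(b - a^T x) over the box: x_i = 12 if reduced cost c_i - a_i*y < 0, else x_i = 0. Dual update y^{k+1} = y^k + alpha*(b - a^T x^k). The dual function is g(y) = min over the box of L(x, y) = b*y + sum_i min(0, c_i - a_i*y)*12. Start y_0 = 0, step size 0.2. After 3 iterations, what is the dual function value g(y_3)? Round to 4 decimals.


Dual ascent for LP: min 2*x1 + 9*x2, 4*x1 + 6*x2 = 15, 0 <= x_i <= 12
Step 1: y^k = 0.0, reduced costs: (2.0, 9.0)
  x^k = (0.0, 0.0), subgradient = b - a^T x = 15.0
  y^{k+1} = 0.0 + 0.2*15.0 = 3.0
Step 2: y^k = 3.0, reduced costs: (-10.0, -9.0)
  x^k = (12.0, 12.0), subgradient = b - a^T x = -105.0
  y^{k+1} = 3.0 + 0.2*-105.0 = -18.0
Step 3: y^k = -18.0, reduced costs: (74.0, 117.0)
  x^k = (0.0, 0.0), subgradient = b - a^T x = 15.0
  y^{k+1} = -18.0 + 0.2*15.0 = -15.0
Dual objective at y_3 = -15.0: reduced costs (62.0, 99.0), box minimizer x = (0.0, 0.0)
g(y_3) = b*y + (c1 - a1*y)*x1 + (c2 - a2*y)*x2 = 15*(-15.0) + 62.0*0.0 + 99.0*0.0 = -225.0 + 0.0 + 0.0 = -225.0


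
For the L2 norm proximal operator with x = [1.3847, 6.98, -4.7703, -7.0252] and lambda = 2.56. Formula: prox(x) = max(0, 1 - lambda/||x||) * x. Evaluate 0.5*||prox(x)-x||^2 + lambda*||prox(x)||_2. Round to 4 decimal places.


Step 1: Compute ||x||.
||x|| = 11.0791
Step 2: Compute scaling factor.
scale = max(0, 1 - 2.56/11.0791) = 0.7689
Step 3: prox(x) = [1.0647, 5.3672, -3.668, -5.4019]
||prox(x)|| = 8.5191
Step 4: Proximal objective.
0.5*||prox-x||^2 = 3.2768
lambda*||prox|| = 21.8089
Total = 25.0858


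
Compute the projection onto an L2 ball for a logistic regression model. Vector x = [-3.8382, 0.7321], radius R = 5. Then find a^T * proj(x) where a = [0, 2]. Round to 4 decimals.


Step 1: Compute ||x|| (intermediates to 6 decimals).
||x|| = sqrt((-3.8382)^2 + 0.7321^2) = 3.907397
Step 2: Project.
Since ||x|| <= R, proj = x (no scaling needed).
proj(x) = [-3.8382, 0.7321]
Step 3: Dot product.
a^T * proj(x) = 0*(-3.8382) + 2*0.7321 = 1.4642


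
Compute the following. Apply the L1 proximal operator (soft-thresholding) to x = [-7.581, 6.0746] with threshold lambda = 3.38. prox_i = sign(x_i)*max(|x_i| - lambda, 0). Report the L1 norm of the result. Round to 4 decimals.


Soft-thresholding with lambda = 3.38:
prox(-7.581) = sign(-7.581)*max(|-7.581| - 3.38, 0) = -4.201
prox(6.0746) = sign(6.0746)*max(|6.0746| - 3.38, 0) = 2.6946
prox(x) = [-4.201, 2.6946]
||prox(x)||_1 = 4.201 + 2.6946 = 6.8956


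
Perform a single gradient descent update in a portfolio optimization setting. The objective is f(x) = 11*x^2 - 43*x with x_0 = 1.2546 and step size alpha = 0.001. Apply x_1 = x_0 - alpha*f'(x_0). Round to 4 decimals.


We compute the gradient at x_0 and apply the update.
f'(x) = 22*x - 43
f'(1.2546) = 22*1.2546 - 43 = -15.3988
x_1 = 1.2546 - 0.001*-15.3988 = 1.27


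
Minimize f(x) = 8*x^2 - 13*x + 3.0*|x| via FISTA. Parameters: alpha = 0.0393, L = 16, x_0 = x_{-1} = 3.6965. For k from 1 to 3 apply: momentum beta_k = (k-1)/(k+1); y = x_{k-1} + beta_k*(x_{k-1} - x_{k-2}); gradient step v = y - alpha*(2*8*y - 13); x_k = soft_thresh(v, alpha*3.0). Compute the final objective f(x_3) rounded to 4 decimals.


FISTA on f(x) = 8*x^2 - 13*x + 3.0*|x|
L = 16, alpha = 0.0393
Iteration 1: beta = 0.0, y = 3.6965 + 0.0*(3.6965 - 3.6965) = 3.6965
  grad(y) = 46.144, v = y - alpha*grad = 1.883
  prox(v) = soft_thresh(1.883, 0.1179) = 1.7651
Iteration 2: beta = 0.3333, y = 1.7651 + 0.3333*(1.7651 - 3.6965) = 1.1214
  grad(y) = 4.9417, v = y - alpha*grad = 0.9271
  prox(v) = soft_thresh(0.9271, 0.1179) = 0.8092
Iteration 3: beta = 0.5, y = 0.8092 + 0.5*(0.8092 - 1.7651) = 0.3313
  grad(y) = -7.6992, v = y - alpha*grad = 0.6339
  prox(v) = soft_thresh(0.6339, 0.1179) = 0.516
f(x_3) = 8*0.516^2 - 13*0.516 + 3.0*|0.516| = -3.0299


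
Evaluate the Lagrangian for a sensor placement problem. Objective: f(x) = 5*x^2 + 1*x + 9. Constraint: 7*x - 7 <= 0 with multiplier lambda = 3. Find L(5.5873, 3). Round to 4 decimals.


Step 1: Evaluate f(x).
f(5.5873) = 5*5.5873^2 + 1*5.5873 + 9 = 170.6769
Step 2: Evaluate g(x).
g(5.5873) = 7*5.5873 - 7 = 32.1111
Step 3: Compute Lagrangian.
L = 170.6769 + 3*32.1111 = 267.0102


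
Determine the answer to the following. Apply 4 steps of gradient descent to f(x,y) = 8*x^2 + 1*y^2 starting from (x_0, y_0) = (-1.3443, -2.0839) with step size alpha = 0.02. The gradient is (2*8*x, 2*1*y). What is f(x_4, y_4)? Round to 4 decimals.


Gradient descent on f(x,y) = 8*x^2 + 1*y^2.
Starting point: (-1.3443, -2.0839), alpha = 0.02
Step 1: grad_x = 2*8*-1.3443 = -21.5088, grad_y = 2*1*-2.0839 = -4.1678
  x_1 = -1.3443 - 0.02*-21.5088 = -0.9141
  y_1 = -2.0839 - 0.02*-4.1678 = -2.0005
Step 2: grad_x = 2*8*-0.9141 = -14.626, grad_y = 2*1*-2.0005 = -4.0011
  x_2 = -0.9141 - 0.02*-14.626 = -0.6216
  y_2 = -2.0005 - 0.02*-4.0011 = -1.9205
Step 3: grad_x = 2*8*-0.6216 = -9.9457, grad_y = 2*1*-1.9205 = -3.841
  x_3 = -0.6216 - 0.02*-9.9457 = -0.4227
  y_3 = -1.9205 - 0.02*-3.841 = -1.8437
Step 4: grad_x = 2*8*-0.4227 = -6.7631, grad_y = 2*1*-1.8437 = -3.6874
  x_4 = -0.4227 - 0.02*-6.7631 = -0.2874
  y_4 = -1.8437 - 0.02*-3.6874 = -1.77
f(-0.2874, -1.77) = 8*(-0.2874)^2 + 1*(-1.77)^2 = 3.7937


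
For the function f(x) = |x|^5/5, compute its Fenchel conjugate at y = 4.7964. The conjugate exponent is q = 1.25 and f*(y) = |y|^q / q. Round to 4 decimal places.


The conjugate exponent q satisfies 1/p + 1/q = 1.
p = 5, so q = 5/(5 - 1) = 1.25
|y|^q = 4.7964^1.25 = 7.0981
f*(4.7964) = 7.0981 / 1.25 = 5.6785


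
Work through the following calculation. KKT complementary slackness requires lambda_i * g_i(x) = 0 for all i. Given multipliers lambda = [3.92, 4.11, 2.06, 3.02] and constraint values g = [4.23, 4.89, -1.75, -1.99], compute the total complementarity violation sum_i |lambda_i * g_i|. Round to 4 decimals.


KKT complementary slackness check:
lambda_1 * g_1 = 3.92 * 4.23 = 16.5816
lambda_2 * g_2 = 4.11 * 4.89 = 20.0979
lambda_3 * g_3 = 2.06 * -1.75 = -3.605
lambda_4 * g_4 = 3.02 * -1.99 = -6.0098
Total violation = 16.5816 + 20.0979 + 3.605 + 6.0098 = 46.2943


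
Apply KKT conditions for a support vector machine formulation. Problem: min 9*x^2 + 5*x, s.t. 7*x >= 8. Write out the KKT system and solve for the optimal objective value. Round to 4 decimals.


Step 1: Try lambda = 0 (constraint inactive).
x_unc = -5/(2*9) = -0.2778
Check: 7*-0.2778 = -1.9446 < 8 -- violated!
Step 2: Constraint must be active: 7*x = 8
x* = 8/7 = 1.1429 (rounded; the exact value 8/7 is used below)
lambda = (2*9*(8/7) + 5)/7 = 3.6531
Step 3: Compute optimal value.
f(x*) = 9*(8/7)^2 + 5*(8/7) = 17.4694


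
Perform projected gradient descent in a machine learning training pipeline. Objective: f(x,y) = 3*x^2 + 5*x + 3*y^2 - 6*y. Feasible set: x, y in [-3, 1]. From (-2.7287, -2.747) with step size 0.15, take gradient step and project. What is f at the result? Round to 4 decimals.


Step 1: Compute gradient at (-2.7287, -2.747).
grad_x = 2*3*-2.7287 + 5 = -11.3722
grad_y = 2*3*-2.747 - 6 = -22.482
Step 2: Gradient step.
x_raw = -2.7287 - 0.15*-11.3722 = -1.0229
y_raw = -2.747 - 0.15*-22.482 = 0.6253
Step 3: Project onto [-3, 1].
x_proj = clip(-1.0229) = -1.0229
y_proj = clip(0.6253) = 0.6253
Step 4: Evaluate f.
f(-1.0229, 0.6253) = -4.5544


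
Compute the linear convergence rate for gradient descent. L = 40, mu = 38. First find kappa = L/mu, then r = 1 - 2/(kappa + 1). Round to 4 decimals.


Step 1: Compute the condition number.
kappa = L/mu = 40/38 = 1.0526
Step 2: Compute the convergence rate.
r = 1 - 2/(kappa + 1) = 1 - 2*mu/(L + mu) = (L - mu)/(L + mu) = 2/78 = 0.0256


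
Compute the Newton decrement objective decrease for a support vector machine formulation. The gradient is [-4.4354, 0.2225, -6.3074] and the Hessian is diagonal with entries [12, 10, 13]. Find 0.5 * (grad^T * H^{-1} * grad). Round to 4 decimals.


Step 1: H is diagonal, so H^(-1) * g = [-0.3696, 0.0223, -0.4852].
Step 2: g^T H^(-1) g = sum_i g_i^2 / H_ii
  = (-4.4354)^2/12 + (0.2225)^2/10 + (-6.3074)^2/13
  = 1.6394 + 0.005 + 3.0603 = 4.7046
Step 3: Objective decrease = 0.5 * g^T H^(-1) g = 2.3523


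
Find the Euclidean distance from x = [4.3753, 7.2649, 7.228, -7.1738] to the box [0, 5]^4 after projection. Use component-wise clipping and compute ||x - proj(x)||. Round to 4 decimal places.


Project each component onto [0, 5].
clip(4.3753) = 4.3753, clip(7.2649) = 5.0, clip(7.228) = 5.0, clip(-7.1738) = 0.0
Projection = [4.3753, 5.0, 5.0, 0.0]
Squared diffs: [0.0, 5.1298, 4.964, 51.4634]
Distance = sqrt(61.5572) = 7.8458


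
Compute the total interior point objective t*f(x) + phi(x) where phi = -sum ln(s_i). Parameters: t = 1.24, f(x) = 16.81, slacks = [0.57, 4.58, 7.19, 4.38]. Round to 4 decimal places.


Step 1: Compute log-barrier.
ln values: [-0.5621, 1.5217, 1.9727, 1.477]
phi = -(-0.5621 + 1.5217 + 1.9727 + 1.477) = -4.4093
Step 2: Compute augmented objective.
t*f(x) = 1.24*16.81 = 20.8444
Total = 20.8444 - 4.4093 = 16.4351


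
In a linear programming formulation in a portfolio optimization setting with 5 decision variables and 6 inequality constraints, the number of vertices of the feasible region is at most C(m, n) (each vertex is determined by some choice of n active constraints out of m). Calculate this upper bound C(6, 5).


Each vertex corresponds to some choice of n active constraints out of m, so the number of vertices is at most C(m, n) = m! / (n!(m-n)!).
m = 6, n = 5
Numerator: 6 * 5 * 4 * 3 * 2
Denominator: 5! = 120
C(6, 5) = 6


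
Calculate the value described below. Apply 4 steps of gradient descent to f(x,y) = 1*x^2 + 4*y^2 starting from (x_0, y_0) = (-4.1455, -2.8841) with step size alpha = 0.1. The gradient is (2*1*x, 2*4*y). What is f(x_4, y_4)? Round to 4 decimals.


Gradient descent on f(x,y) = 1*x^2 + 4*y^2.
Starting point: (-4.1455, -2.8841), alpha = 0.1
Step 1: grad_x = 2*1*-4.1455 = -8.291, grad_y = 2*4*-2.8841 = -23.0728
  x_1 = -4.1455 - 0.1*-8.291 = -3.3164
  y_1 = -2.8841 - 0.1*-23.0728 = -0.5768
Step 2: grad_x = 2*1*-3.3164 = -6.6328, grad_y = 2*4*-0.5768 = -4.6146
  x_2 = -3.3164 - 0.1*-6.6328 = -2.6531
  y_2 = -0.5768 - 0.1*-4.6146 = -0.1154
Step 3: grad_x = 2*1*-2.6531 = -5.3062, grad_y = 2*4*-0.1154 = -0.9229
  x_3 = -2.6531 - 0.1*-5.3062 = -2.1225
  y_3 = -0.1154 - 0.1*-0.9229 = -0.0231
Step 4: grad_x = 2*1*-2.1225 = -4.245, grad_y = 2*4*-0.0231 = -0.1846
  x_4 = -2.1225 - 0.1*-4.245 = -1.698
  y_4 = -0.0231 - 0.1*-0.1846 = -0.0046
f(-1.698, -0.0046) = 1*(-1.698)^2 + 4*(-0.0046)^2 = 2.8833


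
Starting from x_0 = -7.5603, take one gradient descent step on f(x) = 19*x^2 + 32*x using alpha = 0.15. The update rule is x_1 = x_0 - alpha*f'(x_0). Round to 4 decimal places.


We compute the gradient at x_0 and apply the update.
f'(x) = 38*x + 32
f'(-7.5603) = 38*-7.5603 + 32 = -255.2914
x_1 = -7.5603 - 0.15*-255.2914 = 30.7334


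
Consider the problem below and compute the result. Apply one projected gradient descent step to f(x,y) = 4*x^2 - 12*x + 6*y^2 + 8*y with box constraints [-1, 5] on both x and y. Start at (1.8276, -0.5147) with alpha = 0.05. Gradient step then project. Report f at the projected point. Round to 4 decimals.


Step 1: Compute gradient at (1.8276, -0.5147).
grad_x = 2*4*1.8276 - 12 = 2.6208
grad_y = 2*6*-0.5147 + 8 = 1.8236
Step 2: Gradient step.
x_raw = 1.8276 - 0.05*2.6208 = 1.6966
y_raw = -0.5147 - 0.05*1.8236 = -0.6059
Step 3: Project onto [-1, 5].
x_proj = clip(1.6966) = 1.6966
y_proj = clip(-0.6059) = -0.6059
Step 4: Evaluate f.
f(1.6966, -0.6059) = -11.49


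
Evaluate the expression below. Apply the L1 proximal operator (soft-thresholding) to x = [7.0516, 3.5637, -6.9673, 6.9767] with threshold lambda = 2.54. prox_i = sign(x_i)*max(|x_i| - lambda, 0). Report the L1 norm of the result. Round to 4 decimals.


Soft-thresholding with lambda = 2.54:
prox(7.0516) = sign(7.0516)*max(|7.0516| - 2.54, 0) = 4.5116
prox(3.5637) = sign(3.5637)*max(|3.5637| - 2.54, 0) = 1.0237
prox(-6.9673) = sign(-6.9673)*max(|-6.9673| - 2.54, 0) = -4.4273
prox(6.9767) = sign(6.9767)*max(|6.9767| - 2.54, 0) = 4.4367
prox(x) = [4.5116, 1.0237, -4.4273, 4.4367]
||prox(x)||_1 = 4.5116 + 1.0237 + 4.4273 + 4.4367 = 14.3993


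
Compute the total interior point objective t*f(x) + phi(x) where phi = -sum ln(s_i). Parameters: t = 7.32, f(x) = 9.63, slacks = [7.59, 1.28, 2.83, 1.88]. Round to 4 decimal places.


Step 1: Compute log-barrier.
ln values: [2.0268, 0.2469, 1.0403, 0.6313]
phi = -(2.0268 + 0.2469 + 1.0403 + 0.6313) = -3.9452
Step 2: Compute augmented objective.
t*f(x) = 7.32*9.63 = 70.4916
Total = 70.4916 - 3.9452 = 66.5464


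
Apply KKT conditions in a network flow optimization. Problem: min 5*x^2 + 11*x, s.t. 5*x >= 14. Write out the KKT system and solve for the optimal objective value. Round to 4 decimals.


Step 1: Try lambda = 0 (constraint inactive).
x_unc = -11/(2*5) = -1.1
Check: 5*-1.1 = -5.5 < 14 -- violated!
Step 2: Constraint must be active: 5*x = 14
x* = 14/5 = 2.8
lambda = (2*5*2.8 + 11)/5 = 7.8
Step 3: Compute optimal value.
f(x*) = 5*2.8^2 + 11*2.8 = 70.0


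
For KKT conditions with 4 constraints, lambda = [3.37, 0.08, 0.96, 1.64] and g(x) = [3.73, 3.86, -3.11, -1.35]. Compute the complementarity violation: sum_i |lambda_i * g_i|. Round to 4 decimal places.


KKT complementary slackness check:
lambda_1 * g_1 = 3.37 * 3.73 = 12.5701
lambda_2 * g_2 = 0.08 * 3.86 = 0.3088
lambda_3 * g_3 = 0.96 * -3.11 = -2.9856
lambda_4 * g_4 = 1.64 * -1.35 = -2.214
Total violation = 12.5701 + 0.3088 + 2.9856 + 2.214 = 18.0785


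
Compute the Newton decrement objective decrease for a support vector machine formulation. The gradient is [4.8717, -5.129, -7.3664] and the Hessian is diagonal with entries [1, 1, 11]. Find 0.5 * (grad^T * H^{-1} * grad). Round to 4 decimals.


Step 1: H is diagonal, so H^(-1) * g = [4.8717, -5.129, -0.6697].
Step 2: g^T H^(-1) g = sum_i g_i^2 / H_ii
  = (4.8717)^2/1 + (-5.129)^2/1 + (-7.3664)^2/11
  = 23.7335 + 26.3066 + 4.9331 = 54.9732
Step 3: Objective decrease = 0.5 * g^T H^(-1) g = 27.4866


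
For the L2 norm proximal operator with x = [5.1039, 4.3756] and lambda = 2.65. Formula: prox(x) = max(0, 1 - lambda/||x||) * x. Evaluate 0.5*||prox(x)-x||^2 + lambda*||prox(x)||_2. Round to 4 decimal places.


Step 1: Compute ||x||.
||x|| = 6.7228
Step 2: Compute scaling factor.
scale = max(0, 1 - 2.65/6.7228) = 0.6058
Step 3: prox(x) = [3.092, 2.6508]
||prox(x)|| = 4.0728
Step 4: Proximal objective.
0.5*||prox-x||^2 = 3.5113
lambda*||prox|| = 10.7929
Total = 14.3041


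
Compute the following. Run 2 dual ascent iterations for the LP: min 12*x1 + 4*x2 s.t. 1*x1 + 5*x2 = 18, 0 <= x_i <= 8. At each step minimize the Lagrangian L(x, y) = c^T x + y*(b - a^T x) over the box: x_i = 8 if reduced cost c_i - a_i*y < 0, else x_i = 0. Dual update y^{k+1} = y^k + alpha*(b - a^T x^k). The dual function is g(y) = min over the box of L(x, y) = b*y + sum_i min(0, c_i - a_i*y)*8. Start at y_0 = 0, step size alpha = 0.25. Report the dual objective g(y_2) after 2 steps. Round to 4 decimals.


Dual ascent for LP: min 12*x1 + 4*x2, 1*x1 + 5*x2 = 18, 0 <= x_i <= 8
Step 1: y^k = 0.0, reduced costs: (12.0, 4.0)
  x^k = (0.0, 0.0), subgradient = b - a^T x = 18.0
  y^{k+1} = 0.0 + 0.25*18.0 = 4.5
Step 2: y^k = 4.5, reduced costs: (7.5, -18.5)
  x^k = (0.0, 8.0), subgradient = b - a^T x = -22.0
  y^{k+1} = 4.5 + 0.25*-22.0 = -1.0
Dual objective at y_2 = -1.0: reduced costs (13.0, 9.0), box minimizer x = (0.0, 0.0)
g(y_2) = b*y + (c1 - a1*y)*x1 + (c2 - a2*y)*x2 = 18*(-1.0) + 13.0*0.0 + 9.0*0.0 = -18.0 + 0.0 + 0.0 = -18.0


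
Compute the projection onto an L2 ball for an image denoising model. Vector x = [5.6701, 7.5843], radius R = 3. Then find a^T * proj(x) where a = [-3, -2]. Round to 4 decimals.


Step 1: Compute ||x|| (intermediates to 6 decimals).
||x|| = sqrt(5.6701^2 + 7.5843^2) = 9.469511
Step 2: Project.
Since ||x|| > R, scale = R/||x|| = 3/9.469511 = 0.316806, proj(x) = scale * x
proj(x) = [1.796322, 2.402752]
Step 3: Dot product.
a^T * proj(x) = -3*1.796322 - 2*2.402752 = -10.1945


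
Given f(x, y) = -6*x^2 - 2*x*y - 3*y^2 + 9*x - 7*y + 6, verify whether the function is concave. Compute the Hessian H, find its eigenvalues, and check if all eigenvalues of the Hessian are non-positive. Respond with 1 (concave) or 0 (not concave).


The Hessian of f(x,y) = -6*x^2 - 2*x*y - 3*y^2 + 9*x - 7*y + 6 is:
H = [[-12, -2], [-2, -6]]
Trace = -12 - 6 = -18
Determinant = -12*-6 - (-2)^2 = 68
Discriminant = (-18)^2 - 4*68 = 52.0
Eigenvalues: lambda_1 = -12.6056, lambda_2 = -5.3944
The function is concave.

1


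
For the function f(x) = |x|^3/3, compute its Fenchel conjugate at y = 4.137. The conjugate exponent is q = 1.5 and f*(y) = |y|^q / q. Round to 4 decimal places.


The conjugate exponent q satisfies 1/p + 1/q = 1.
p = 3, so q = 3/(3 - 1) = 1.5
|y|^q = 4.137^1.5 = 8.4145
f*(4.137) = 8.4145 / 1.5 = 5.6097


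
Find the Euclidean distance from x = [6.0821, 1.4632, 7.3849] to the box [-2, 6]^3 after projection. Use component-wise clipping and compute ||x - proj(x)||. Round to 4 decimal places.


Project each component onto [-2, 6].
clip(6.0821) = 6.0, clip(1.4632) = 1.4632, clip(7.3849) = 6.0
Projection = [6.0, 1.4632, 6.0]
Squared diffs: [0.0067, 0.0, 1.9179]
Distance = sqrt(1.9246) = 1.3873


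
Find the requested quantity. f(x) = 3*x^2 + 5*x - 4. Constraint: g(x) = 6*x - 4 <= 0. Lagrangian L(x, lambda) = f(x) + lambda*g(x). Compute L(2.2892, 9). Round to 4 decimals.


Step 1: Evaluate f(x).
f(2.2892) = 3*2.2892^2 + 5*2.2892 - 4 = 23.1673
Step 2: Evaluate g(x).
g(2.2892) = 6*2.2892 - 4 = 9.7352
Step 3: Compute Lagrangian.
L = 23.1673 + 9*9.7352 = 110.7841


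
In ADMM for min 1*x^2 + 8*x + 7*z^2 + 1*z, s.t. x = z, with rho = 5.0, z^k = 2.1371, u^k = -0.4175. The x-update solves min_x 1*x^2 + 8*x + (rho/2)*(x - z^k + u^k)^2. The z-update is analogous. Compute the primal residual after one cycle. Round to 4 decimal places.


ADMM iteration with rho = 5.0, z^k = 2.1371, u^k = -0.4175
Step 1: x-update.
Minimize 1*x^2 + 8*x + (5.0/2)*(x - 2.1371 - 0.4175)^2
FOC: (2*1 + 5.0)*x = -8 + 5.0*(2.1371 + 0.4175)
x^{k+1} = 0.6819
Step 2: z-update.
Minimize 7*z^2 + 1*z + (5.0/2)*(0.6819 - z - 0.4175)^2
FOC: (2*7 + 5.0)*z = -1 + 5.0*(0.6819 - 0.4175)
z^{k+1} = 0.0169
Step 3: u-update.
u^{k+1} = -0.4175 + 0.6819 - 0.0169 = 0.2474
Step 4: Primal residual = |0.6819 - 0.0169| = 0.6649


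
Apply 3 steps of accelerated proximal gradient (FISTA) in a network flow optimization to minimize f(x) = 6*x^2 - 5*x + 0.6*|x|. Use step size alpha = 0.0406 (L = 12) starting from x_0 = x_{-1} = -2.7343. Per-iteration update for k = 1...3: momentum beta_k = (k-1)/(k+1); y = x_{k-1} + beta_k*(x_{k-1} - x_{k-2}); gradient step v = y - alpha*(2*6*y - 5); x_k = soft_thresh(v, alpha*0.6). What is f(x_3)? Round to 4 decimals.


FISTA on f(x) = 6*x^2 - 5*x + 0.6*|x|
L = 12, alpha = 0.0406
Iteration 1: beta = 0.0, y = -2.7343 + 0.0*(-2.7343 + 2.7343) = -2.7343
  grad(y) = -37.8116, v = y - alpha*grad = -1.1991
  prox(v) = soft_thresh(-1.1991, 0.0244) = -1.1748
Iteration 2: beta = 0.3333, y = -1.1748 + 0.3333*(-1.1748 + 2.7343) = -0.655
  grad(y) = -12.8594, v = y - alpha*grad = -0.1329
  prox(v) = soft_thresh(-0.1329, 0.0244) = -0.1085
Iteration 3: beta = 0.5, y = -0.1085 + 0.5*(-0.1085 + 1.1748) = 0.4246
  grad(y) = 0.0957, v = y - alpha*grad = 0.4208
  prox(v) = soft_thresh(0.4208, 0.0244) = 0.3964
f(x_3) = 6*0.3964^2 - 5*0.3964 + 0.6*|0.3964| = -0.8014


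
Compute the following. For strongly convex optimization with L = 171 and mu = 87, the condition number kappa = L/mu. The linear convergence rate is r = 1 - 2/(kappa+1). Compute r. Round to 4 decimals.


Step 1: Compute the condition number.
kappa = L/mu = 171/87 = 1.9655
Step 2: Compute the convergence rate.
r = 1 - 2/(kappa + 1) = 1 - 2*mu/(L + mu) = (L - mu)/(L + mu) = 84/258 = 0.3256


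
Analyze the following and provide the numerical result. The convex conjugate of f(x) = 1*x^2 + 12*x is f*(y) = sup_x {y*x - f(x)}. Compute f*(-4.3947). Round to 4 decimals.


f*(y) = sup_x {y*x - a*x^2 - b*x} = sup_x {(y-b)*x - a*x^2}
FOC: (y - b) - 2a*x = 0 => x* = (y - b)/(2a)
x* = (-4.3947 - 12)/(2*1) = -8.1974
f*(-4.3947) = (y-b)^2/(4a) = (-4.3947 - 12)^2/(4*1)
= 268.7862/4 = 67.1965


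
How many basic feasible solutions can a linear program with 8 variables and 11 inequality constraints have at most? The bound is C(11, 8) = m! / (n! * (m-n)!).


Each vertex corresponds to some choice of n active constraints out of m, so the number of vertices is at most C(m, n) = m! / (n!(m-n)!).
m = 11, n = 8
Numerator: 11 * 10 * 9 * 8 * 7 * 6 * 5 * 4
Denominator: 8! = 40320
C(11, 8) = 165


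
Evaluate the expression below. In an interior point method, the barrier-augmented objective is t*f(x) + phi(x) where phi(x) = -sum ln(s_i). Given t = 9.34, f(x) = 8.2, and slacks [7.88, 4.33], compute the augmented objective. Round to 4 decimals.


Step 1: Compute log-barrier.
ln values: [2.0643, 1.4656]
phi = -(2.0643 + 1.4656) = -3.5299
Step 2: Compute augmented objective.
t*f(x) = 9.34*8.2 = 76.588
Total = 76.588 - 3.5299 = 73.0581


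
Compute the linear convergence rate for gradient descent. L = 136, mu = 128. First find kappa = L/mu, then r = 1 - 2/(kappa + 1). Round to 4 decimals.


Step 1: Compute the condition number.
kappa = L/mu = 136/128 = 1.0625
Step 2: Compute the convergence rate.
r = 1 - 2/(kappa + 1) = 1 - 2*mu/(L + mu) = (L - mu)/(L + mu) = 8/264 = 0.0303


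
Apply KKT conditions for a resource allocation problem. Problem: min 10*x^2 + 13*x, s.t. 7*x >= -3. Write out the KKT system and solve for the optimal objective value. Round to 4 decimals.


Step 1: Try lambda = 0 (constraint inactive).
x_unc = -13/(2*10) = -0.65
Check: 7*-0.65 = -4.55 < -3 -- violated!
Step 2: Constraint must be active: 7*x = -3
x* = -3/7 = -0.4286 (rounded; the exact value -3/7 is used below)
lambda = (2*10*(-3/7) + 13)/7 = 0.6327
Step 3: Compute optimal value.
f(x*) = 10*(-3/7)^2 + 13*(-3/7) = -3.7347


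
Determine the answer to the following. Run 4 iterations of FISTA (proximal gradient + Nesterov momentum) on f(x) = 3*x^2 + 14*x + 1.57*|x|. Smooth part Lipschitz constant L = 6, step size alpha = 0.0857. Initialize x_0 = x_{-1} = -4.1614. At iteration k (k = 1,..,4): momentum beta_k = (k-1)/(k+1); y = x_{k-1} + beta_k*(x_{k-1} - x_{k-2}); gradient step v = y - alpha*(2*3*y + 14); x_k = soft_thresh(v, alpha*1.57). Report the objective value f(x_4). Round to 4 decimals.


FISTA on f(x) = 3*x^2 + 14*x + 1.57*|x|
L = 6, alpha = 0.0857
Iteration 1: beta = 0.0, y = -4.1614 + 0.0*(-4.1614 + 4.1614) = -4.1614
  grad(y) = -10.9684, v = y - alpha*grad = -3.2214
  prox(v) = soft_thresh(-3.2214, 0.1345) = -3.0869
Iteration 2: beta = 0.3333, y = -3.0869 + 0.3333*(-3.0869 + 4.1614) = -2.7287
  grad(y) = -2.3721, v = y - alpha*grad = -2.5254
  prox(v) = soft_thresh(-2.5254, 0.1345) = -2.3908
Iteration 3: beta = 0.5, y = -2.3908 + 0.5*(-2.3908 + 3.0869) = -2.0428
  grad(y) = 1.743, v = y - alpha*grad = -2.1922
  prox(v) = soft_thresh(-2.1922, 0.1345) = -2.0577
Iteration 4: beta = 0.6, y = -2.0577 + 0.6*(-2.0577 + 2.3908) = -1.8578
  grad(y) = 2.8535, v = y - alpha*grad = -2.1023
  prox(v) = soft_thresh(-2.1023, 0.1345) = -1.9677
f(x_4) = 3*(-1.9677)^2 + 14*(-1.9677) + 1.57*|-1.9677| = -12.843


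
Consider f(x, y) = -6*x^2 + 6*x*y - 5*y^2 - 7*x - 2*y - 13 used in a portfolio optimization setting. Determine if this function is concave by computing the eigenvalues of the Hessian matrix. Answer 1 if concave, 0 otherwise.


The Hessian of f(x,y) = -6*x^2 + 6*x*y - 5*y^2 - 7*x - 2*y - 13 is:
H = [[-12, 6], [6, -10]]
Trace = -12 - 10 = -22
Determinant = -12*-10 - (6)^2 = 84
Discriminant = (-22)^2 - 4*84 = 148.0
Eigenvalues: lambda_1 = -17.0828, lambda_2 = -4.9172
The function is concave.

1


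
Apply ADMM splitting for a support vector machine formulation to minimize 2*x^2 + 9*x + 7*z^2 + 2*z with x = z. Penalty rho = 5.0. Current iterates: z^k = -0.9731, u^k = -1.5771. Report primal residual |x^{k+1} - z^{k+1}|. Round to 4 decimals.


ADMM iteration with rho = 5.0, z^k = -0.9731, u^k = -1.5771
Step 1: x-update.
Minimize 2*x^2 + 9*x + (5.0/2)*(x + 0.9731 - 1.5771)^2
FOC: (2*2 + 5.0)*x = -9 + 5.0*(-0.9731 + 1.5771)
x^{k+1} = -0.6644
Step 2: z-update.
Minimize 7*z^2 + 2*z + (5.0/2)*(-0.6644 - z - 1.5771)^2
FOC: (2*7 + 5.0)*z = -2 + 5.0*(-0.6644 - 1.5771)
z^{k+1} = -0.6951
Step 3: u-update.
u^{k+1} = -1.5771 - 0.6644 + 0.6951 = -1.5464
Step 4: Primal residual = |-0.6644 + 0.6951| = 0.0307


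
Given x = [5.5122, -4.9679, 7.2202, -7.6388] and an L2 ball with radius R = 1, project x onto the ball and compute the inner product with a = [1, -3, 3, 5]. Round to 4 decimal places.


Step 1: Compute ||x|| (intermediates to 6 decimals).
||x|| = sqrt(5.5122^2 + (-4.9679)^2 + 7.2202^2 + (-7.6388)^2) = 12.866504
Step 2: Project.
Since ||x|| > R, scale = R/||x|| = 1/12.866504 = 0.077721, proj(x) = scale * x
proj(x) = [0.428414, -0.38611, 0.561161, -0.593695]
Step 3: Dot product.
a^T * proj(x) = 1*0.428414 - 3*(-0.38611) + 3*0.561161 + 5*(-0.593695) = 0.3018


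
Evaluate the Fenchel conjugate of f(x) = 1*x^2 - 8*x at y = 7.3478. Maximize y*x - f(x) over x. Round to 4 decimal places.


f*(y) = sup_x {y*x - a*x^2 - b*x} = sup_x {(y-b)*x - a*x^2}
FOC: (y - b) - 2a*x = 0 => x* = (y - b)/(2a)
x* = (7.3478 + 8)/(2*1) = 7.6739
f*(7.3478) = (y-b)^2/(4a) = (7.3478 + 8)^2/(4*1)
= 235.555/4 = 58.8887


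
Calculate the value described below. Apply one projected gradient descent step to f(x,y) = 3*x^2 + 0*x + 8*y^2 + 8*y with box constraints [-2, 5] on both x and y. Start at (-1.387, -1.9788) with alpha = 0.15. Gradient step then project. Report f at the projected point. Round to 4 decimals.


Step 1: Compute gradient at (-1.387, -1.9788).
grad_x = 2*3*-1.387 + 0 = -8.322
grad_y = 2*8*-1.9788 + 8 = -23.6608
Step 2: Gradient step.
x_raw = -1.387 - 0.15*-8.322 = -0.1387
y_raw = -1.9788 - 0.15*-23.6608 = 1.5703
Step 3: Project onto [-2, 5].
x_proj = clip(-0.1387) = -0.1387
y_proj = clip(1.5703) = 1.5703
Step 4: Evaluate f.
f(-0.1387, 1.5703) = 32.3475


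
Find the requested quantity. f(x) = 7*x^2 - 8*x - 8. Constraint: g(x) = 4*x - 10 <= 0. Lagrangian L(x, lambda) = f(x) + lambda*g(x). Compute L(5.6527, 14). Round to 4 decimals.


Step 1: Evaluate f(x).
f(5.6527) = 7*5.6527^2 - 8*5.6527 - 8 = 170.4495
Step 2: Evaluate g(x).
g(5.6527) = 4*5.6527 - 10 = 12.6108
Step 3: Compute Lagrangian.
L = 170.4495 + 14*12.6108 = 347.0007


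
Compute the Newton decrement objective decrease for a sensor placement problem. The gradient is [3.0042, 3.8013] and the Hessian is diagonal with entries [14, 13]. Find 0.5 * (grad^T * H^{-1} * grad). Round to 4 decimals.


Step 1: H is diagonal, so H^(-1) * g = [0.2146, 0.2924].
Step 2: g^T H^(-1) g = sum_i g_i^2 / H_ii
  = (3.0042)^2/14 + (3.8013)^2/13
  = 0.6447 + 1.1115 = 1.7562
Step 3: Objective decrease = 0.5 * g^T H^(-1) g = 0.8781


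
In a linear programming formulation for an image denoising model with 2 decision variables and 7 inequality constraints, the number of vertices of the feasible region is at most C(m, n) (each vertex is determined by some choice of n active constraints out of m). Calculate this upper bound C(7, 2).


Each vertex corresponds to some choice of n active constraints out of m, so the number of vertices is at most C(m, n) = m! / (n!(m-n)!).
m = 7, n = 2
Numerator: 7 * 6
Denominator: 2! = 2
C(7, 2) = 21


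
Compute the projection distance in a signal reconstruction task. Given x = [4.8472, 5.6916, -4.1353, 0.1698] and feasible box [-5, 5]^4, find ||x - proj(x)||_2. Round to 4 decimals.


Project each component onto [-5, 5].
clip(4.8472) = 4.8472, clip(5.6916) = 5.0, clip(-4.1353) = -4.1353, clip(0.1698) = 0.1698
Projection = [4.8472, 5.0, -4.1353, 0.1698]
Squared diffs: [0.0, 0.4783, 0.0, 0.0]
Distance = sqrt(0.4783) = 0.6916


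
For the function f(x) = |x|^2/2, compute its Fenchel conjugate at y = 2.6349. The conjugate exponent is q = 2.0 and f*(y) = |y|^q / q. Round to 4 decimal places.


The conjugate exponent q satisfies 1/p + 1/q = 1.
p = 2, so q = 2/(2 - 1) = 2.0
|y|^q = 2.6349^2.0 = 6.9427
f*(2.6349) = 6.9427 / 2.0 = 3.4713


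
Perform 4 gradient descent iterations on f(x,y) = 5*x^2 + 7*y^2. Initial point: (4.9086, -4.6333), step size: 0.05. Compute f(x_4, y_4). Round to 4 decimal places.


Gradient descent on f(x,y) = 5*x^2 + 7*y^2.
Starting point: (4.9086, -4.6333), alpha = 0.05
Step 1: grad_x = 2*5*4.9086 = 49.086, grad_y = 2*7*-4.6333 = -64.8662
  x_1 = 4.9086 - 0.05*49.086 = 2.4543
  y_1 = -4.6333 - 0.05*-64.8662 = -1.39
Step 2: grad_x = 2*5*2.4543 = 24.543, grad_y = 2*7*-1.39 = -19.4599
  x_2 = 2.4543 - 0.05*24.543 = 1.2272
  y_2 = -1.39 - 0.05*-19.4599 = -0.417
Step 3: grad_x = 2*5*1.2272 = 12.2715, grad_y = 2*7*-0.417 = -5.838
  x_3 = 1.2272 - 0.05*12.2715 = 0.6136
  y_3 = -0.417 - 0.05*-5.838 = -0.1251
Step 4: grad_x = 2*5*0.6136 = 6.1358, grad_y = 2*7*-0.1251 = -1.7514
  x_4 = 0.6136 - 0.05*6.1358 = 0.3068
  y_4 = -0.1251 - 0.05*-1.7514 = -0.0375
f(0.3068, -0.0375) = 5*0.3068^2 + 7*(-0.0375)^2 = 0.4805


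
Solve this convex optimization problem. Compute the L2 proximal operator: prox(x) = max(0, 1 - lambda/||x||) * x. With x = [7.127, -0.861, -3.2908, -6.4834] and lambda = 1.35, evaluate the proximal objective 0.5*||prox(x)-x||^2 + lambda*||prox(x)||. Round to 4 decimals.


Step 1: Compute ||x||.
||x|| = 10.2176
Step 2: Compute scaling factor.
scale = max(0, 1 - 1.35/10.2176) = 0.8679
Step 3: prox(x) = [6.1853, -0.7472, -2.856, -5.6268]
||prox(x)|| = 8.8676
Step 4: Proximal objective.
0.5*||prox-x||^2 = 0.9113
lambda*||prox|| = 11.9713
Total = 12.8825


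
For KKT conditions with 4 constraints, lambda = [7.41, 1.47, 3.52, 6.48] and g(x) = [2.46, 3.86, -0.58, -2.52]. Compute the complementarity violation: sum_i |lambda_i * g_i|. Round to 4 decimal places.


KKT complementary slackness check:
lambda_1 * g_1 = 7.41 * 2.46 = 18.2286
lambda_2 * g_2 = 1.47 * 3.86 = 5.6742
lambda_3 * g_3 = 3.52 * -0.58 = -2.0416
lambda_4 * g_4 = 6.48 * -2.52 = -16.3296
Total violation = 18.2286 + 5.6742 + 2.0416 + 16.3296 = 42.274


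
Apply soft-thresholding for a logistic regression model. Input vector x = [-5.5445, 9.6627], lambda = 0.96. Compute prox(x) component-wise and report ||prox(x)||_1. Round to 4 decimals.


Soft-thresholding with lambda = 0.96:
prox(-5.5445) = sign(-5.5445)*max(|-5.5445| - 0.96, 0) = -4.5845
prox(9.6627) = sign(9.6627)*max(|9.6627| - 0.96, 0) = 8.7027
prox(x) = [-4.5845, 8.7027]
||prox(x)||_1 = 4.5845 + 8.7027 = 13.2872


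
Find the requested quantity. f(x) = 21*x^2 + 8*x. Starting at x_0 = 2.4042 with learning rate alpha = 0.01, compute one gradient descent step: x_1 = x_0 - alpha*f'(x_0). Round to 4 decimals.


We compute the gradient at x_0 and apply the update.
f'(x) = 42*x + 8
f'(2.4042) = 42*2.4042 + 8 = 108.9764
x_1 = 2.4042 - 0.01*108.9764 = 1.3144


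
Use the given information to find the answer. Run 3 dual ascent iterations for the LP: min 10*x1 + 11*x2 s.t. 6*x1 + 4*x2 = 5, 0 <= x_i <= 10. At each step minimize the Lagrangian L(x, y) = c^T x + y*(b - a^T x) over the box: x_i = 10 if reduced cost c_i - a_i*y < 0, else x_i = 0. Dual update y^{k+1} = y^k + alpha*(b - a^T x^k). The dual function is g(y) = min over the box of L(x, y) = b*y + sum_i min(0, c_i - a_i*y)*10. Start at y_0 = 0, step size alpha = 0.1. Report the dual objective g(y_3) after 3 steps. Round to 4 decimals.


Dual ascent for LP: min 10*x1 + 11*x2, 6*x1 + 4*x2 = 5, 0 <= x_i <= 10
Step 1: y^k = 0.0, reduced costs: (10.0, 11.0)
  x^k = (0.0, 0.0), subgradient = b - a^T x = 5.0
  y^{k+1} = 0.0 + 0.1*5.0 = 0.5
Step 2: y^k = 0.5, reduced costs: (7.0, 9.0)
  x^k = (0.0, 0.0), subgradient = b - a^T x = 5.0
  y^{k+1} = 0.5 + 0.1*5.0 = 1.0
Step 3: y^k = 1.0, reduced costs: (4.0, 7.0)
  x^k = (0.0, 0.0), subgradient = b - a^T x = 5.0
  y^{k+1} = 1.0 + 0.1*5.0 = 1.5
Dual objective at y_3 = 1.5: reduced costs (1.0, 5.0), box minimizer x = (0.0, 0.0)
g(y_3) = b*y + (c1 - a1*y)*x1 + (c2 - a2*y)*x2 = 5*1.5 + 1.0*0.0 + 5.0*0.0 = 7.5 + 0.0 + 0.0 = 7.5


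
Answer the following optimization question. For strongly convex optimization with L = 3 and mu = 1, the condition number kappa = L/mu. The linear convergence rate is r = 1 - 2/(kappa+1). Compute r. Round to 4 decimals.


Step 1: Compute the condition number.
kappa = L/mu = 3/1 = 3.0
Step 2: Compute the convergence rate.
r = 1 - 2/(kappa + 1) = 1 - 2*mu/(L + mu) = (L - mu)/(L + mu) = 2/4 = 0.5


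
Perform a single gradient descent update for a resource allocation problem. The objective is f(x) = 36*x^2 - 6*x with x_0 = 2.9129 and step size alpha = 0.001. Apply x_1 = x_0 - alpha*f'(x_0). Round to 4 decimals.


We compute the gradient at x_0 and apply the update.
f'(x) = 72*x - 6
f'(2.9129) = 72*2.9129 - 6 = 203.7288
x_1 = 2.9129 - 0.001*203.7288 = 2.7092


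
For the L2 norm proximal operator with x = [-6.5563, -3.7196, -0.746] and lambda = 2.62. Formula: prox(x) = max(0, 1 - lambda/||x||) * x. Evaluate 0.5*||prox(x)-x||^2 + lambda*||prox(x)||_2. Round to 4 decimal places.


Step 1: Compute ||x||.
||x|| = 7.5748
Step 2: Compute scaling factor.
scale = max(0, 1 - 2.62/7.5748) = 0.6541
Step 3: prox(x) = [-4.2886, -2.433, -0.488]
||prox(x)|| = 4.9548
Step 4: Proximal objective.
0.5*||prox-x||^2 = 3.4322
lambda*||prox|| = 12.9816
Total = 16.4137


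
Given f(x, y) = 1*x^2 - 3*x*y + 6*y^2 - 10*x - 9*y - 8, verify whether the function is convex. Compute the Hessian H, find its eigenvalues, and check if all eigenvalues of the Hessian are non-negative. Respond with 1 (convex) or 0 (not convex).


The Hessian of f(x,y) = 1*x^2 - 3*x*y + 6*y^2 - 10*x - 9*y - 8 is:
H = [[2, -3], [-3, 12]]
Trace = 2 + 12 = 14
Determinant = 2*12 - (-3)^2 = 15
Discriminant = (14)^2 - 4*15 = 136.0
Eigenvalues: lambda_1 = 1.169, lambda_2 = 12.831
The function is convex.

1


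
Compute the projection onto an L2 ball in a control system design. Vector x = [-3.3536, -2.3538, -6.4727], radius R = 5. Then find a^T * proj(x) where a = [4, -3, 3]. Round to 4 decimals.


Step 1: Compute ||x|| (intermediates to 6 decimals).
||x|| = sqrt((-3.3536)^2 + (-2.3538)^2 + (-6.4727)^2) = 7.660473
Step 2: Project.
Since ||x|| > R, scale = R/||x|| = 5/7.660473 = 0.652701, proj(x) = scale * x
proj(x) = [-2.188898, -1.536328, -4.224738]
Step 3: Dot product.
a^T * proj(x) = 4*(-2.188898) - 3*(-1.536328) + 3*(-4.224738) = -16.8208


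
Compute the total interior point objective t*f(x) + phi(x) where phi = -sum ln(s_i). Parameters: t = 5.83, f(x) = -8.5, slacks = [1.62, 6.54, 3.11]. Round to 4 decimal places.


Step 1: Compute log-barrier.
ln values: [0.4824, 1.8779, 1.1346]
phi = -(0.4824 + 1.8779 + 1.1346) = -3.495
Step 2: Compute augmented objective.
t*f(x) = 5.83*-8.5 = -49.555
Total = -49.555 - 3.495 = -53.05


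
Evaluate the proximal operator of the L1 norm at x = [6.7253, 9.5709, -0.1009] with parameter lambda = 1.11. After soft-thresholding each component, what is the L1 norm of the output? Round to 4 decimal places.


Soft-thresholding with lambda = 1.11:
prox(6.7253) = sign(6.7253)*max(|6.7253| - 1.11, 0) = 5.6153
prox(9.5709) = sign(9.5709)*max(|9.5709| - 1.11, 0) = 8.4609
prox(-0.1009) = sign(-0.1009)*max(|-0.1009| - 1.11, 0) = 0.0
prox(x) = [5.6153, 8.4609, 0.0]
||prox(x)||_1 = 5.6153 + 8.4609 + 0.0 = 14.0762


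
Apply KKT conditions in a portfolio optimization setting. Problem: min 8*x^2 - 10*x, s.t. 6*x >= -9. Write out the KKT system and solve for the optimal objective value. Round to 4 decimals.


Step 1: Try lambda = 0 (constraint inactive).
Stationarity: 2*8*x - 10 = 0
x* = 10/(2*8) = 0.625
Check constraint: 6*0.625 = 3.75 >= -9 -- satisfied.
Step 2: Compute optimal value.
f(x*) = 8*0.625^2 - 10*0.625 = -3.125


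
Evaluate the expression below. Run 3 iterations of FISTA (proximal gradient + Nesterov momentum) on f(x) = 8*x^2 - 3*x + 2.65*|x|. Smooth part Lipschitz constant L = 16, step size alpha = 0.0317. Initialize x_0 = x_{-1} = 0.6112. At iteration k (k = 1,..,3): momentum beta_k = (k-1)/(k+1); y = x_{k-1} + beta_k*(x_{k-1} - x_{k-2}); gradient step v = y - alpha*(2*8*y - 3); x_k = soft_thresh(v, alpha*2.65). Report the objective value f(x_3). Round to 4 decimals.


FISTA on f(x) = 8*x^2 - 3*x + 2.65*|x|
L = 16, alpha = 0.0317
Iteration 1: beta = 0.0, y = 0.6112 + 0.0*(0.6112 - 0.6112) = 0.6112
  grad(y) = 6.7792, v = y - alpha*grad = 0.3963
  prox(v) = soft_thresh(0.3963, 0.084) = 0.3123
Iteration 2: beta = 0.3333, y = 0.3123 + 0.3333*(0.3123 - 0.6112) = 0.2127
  grad(y) = 0.4025, v = y - alpha*grad = 0.1999
  prox(v) = soft_thresh(0.1999, 0.084) = 0.1159
Iteration 3: beta = 0.5, y = 0.1159 + 0.5*(0.1159 - 0.3123) = 0.0177
  grad(y) = -2.7169, v = y - alpha*grad = 0.1038
  prox(v) = soft_thresh(0.1038, 0.084) = 0.0198
f(x_3) = 8*0.0198^2 - 3*0.0198 + 2.65*|0.0198| = -0.0038


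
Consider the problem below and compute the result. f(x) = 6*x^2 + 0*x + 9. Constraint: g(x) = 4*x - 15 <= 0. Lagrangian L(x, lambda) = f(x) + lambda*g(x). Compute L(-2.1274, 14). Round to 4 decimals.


Step 1: Evaluate f(x).
f(-2.1274) = 6*(-2.1274)^2 + 0*(-2.1274) + 9 = 36.155
Step 2: Evaluate g(x).
g(-2.1274) = 4*-2.1274 - 15 = -23.5096
Step 3: Compute Lagrangian.
L = 36.155 + 14*-23.5096 = -292.9794
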